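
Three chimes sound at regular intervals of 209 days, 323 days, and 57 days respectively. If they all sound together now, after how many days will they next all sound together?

10659 days

They coincide at every common multiple of the periods; the first is the LCM.
209 = 11 × 19
323 = 17 × 19
57 = 3 × 19
LCM(209, 323, 57) = 3 × 11 × 17 × 19 = 10659.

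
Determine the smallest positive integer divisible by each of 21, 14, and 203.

21 = 3 × 7
14 = 2 × 7
203 = 7 × 29
LCM(21, 14, 203) = 2 × 3 × 7 × 29 = 1218.

1218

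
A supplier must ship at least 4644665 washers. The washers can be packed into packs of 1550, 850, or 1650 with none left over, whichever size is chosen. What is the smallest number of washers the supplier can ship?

5217300

The number of washers must be a common multiple of 1550, 850, and 1650, so a multiple of their LCM.
1550 = 2 × 5^2 × 31
850 = 2 × 5^2 × 17
1650 = 2 × 3 × 5^2 × 11
LCM(1550, 850, 1650) = 2 × 3 × 5^2 × 11 × 17 × 31 = 869550.
Smallest multiple of 869550 that is ≥ 4644665: ⌈4644665/869550⌉ × 869550 = 6 × 869550 = 5217300.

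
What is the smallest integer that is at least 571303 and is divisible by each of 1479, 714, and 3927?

683298

The integer must be a common multiple of 1479, 714, and 3927, so a multiple of their LCM.
1479 = 3 × 17 × 29
714 = 2 × 3 × 7 × 17
3927 = 3 × 7 × 11 × 17
LCM(1479, 714, 3927) = 2 × 3 × 7 × 11 × 17 × 29 = 227766.
Smallest multiple of 227766 that is ≥ 571303: ⌈571303/227766⌉ × 227766 = 3 × 227766 = 683298.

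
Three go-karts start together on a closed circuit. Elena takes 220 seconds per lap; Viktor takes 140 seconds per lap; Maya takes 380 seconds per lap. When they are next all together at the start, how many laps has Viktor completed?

209 laps

All finish a whole number of cycles simultaneously at t = LCM of the periods.
220 = 2^2 × 5 × 11
140 = 2^2 × 5 × 7
380 = 2^2 × 5 × 19
LCM(220, 140, 380) = 2^2 × 5 × 7 × 11 × 19 = 29260.
Laps for period 140: 29260 / 140 = 209.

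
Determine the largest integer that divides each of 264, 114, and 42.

264 = 2^3 × 3 × 11
114 = 2 × 3 × 19
42 = 2 × 3 × 7
gcd(264, 114, 42) = 2 × 3 = 6.

6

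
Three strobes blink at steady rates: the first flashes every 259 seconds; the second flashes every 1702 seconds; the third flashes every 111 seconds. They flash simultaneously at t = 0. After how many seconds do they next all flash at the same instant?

The first simultaneous occurrence is after LCM of the individual periods.
259 = 7 × 37
1702 = 2 × 23 × 37
111 = 3 × 37
LCM(259, 1702, 111) = 2 × 3 × 7 × 23 × 37 = 35742.

35742 seconds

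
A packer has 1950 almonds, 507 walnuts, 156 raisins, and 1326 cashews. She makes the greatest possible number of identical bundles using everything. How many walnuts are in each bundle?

13

Number of bundles = gcd(1950, 507, 156, 1326).
1950 = 2 × 3 × 5^2 × 13
507 = 3 × 13^2
156 = 2^2 × 3 × 13
1326 = 2 × 3 × 13 × 17
gcd(1950, 507, 156, 1326) = 3 × 13 = 39.
walnuts per bundle = 507 / 39 = 13.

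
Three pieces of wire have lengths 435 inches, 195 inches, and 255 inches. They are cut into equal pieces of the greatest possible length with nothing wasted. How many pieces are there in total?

Piece length = gcd(435, 195, 255).
435 = 3 × 5 × 29
195 = 3 × 5 × 13
255 = 3 × 5 × 17
gcd(435, 195, 255) = 3 × 5 = 15.
Total pieces = 435/15 + 195/15 + 255/15 = 29 + 13 + 17 = 59.

59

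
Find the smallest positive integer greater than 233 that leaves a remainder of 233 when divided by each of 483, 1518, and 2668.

616541

N − 233 must be a common multiple of 483, 1518, and 2668.
483 = 3 × 7 × 23
1518 = 2 × 3 × 11 × 23
2668 = 2^2 × 23 × 29
LCM(483, 1518, 2668) = 2^2 × 3 × 7 × 11 × 23 × 29 = 616308.
Smallest N > 233 is LCM + 233 = 616308 + 233 = 616541.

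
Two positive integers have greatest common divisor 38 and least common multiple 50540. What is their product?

For any two positive integers, gcd × lcm = product = 38 × 50540 = 1920520.

1920520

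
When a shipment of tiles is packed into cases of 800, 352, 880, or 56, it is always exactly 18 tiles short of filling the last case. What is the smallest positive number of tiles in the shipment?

61582

Being 18 short of a full case of size k means N ≡ −18 (mod k), i.e. N + 18 is a multiple of each size.
800 = 2^5 × 5^2
352 = 2^5 × 11
880 = 2^4 × 5 × 11
56 = 2^3 × 7
LCM(800, 352, 880, 56) = 2^5 × 5^2 × 7 × 11 = 61600.
Smallest positive N is 61600 − 18 = 61582.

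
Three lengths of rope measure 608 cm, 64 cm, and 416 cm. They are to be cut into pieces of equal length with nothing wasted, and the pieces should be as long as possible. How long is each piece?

32 cm

The greatest length dividing all of 608, 64, and 416 is their gcd.
608 = 2^5 × 19
64 = 2^6
416 = 2^5 × 13
gcd(608, 64, 416) = 2^5 = 32.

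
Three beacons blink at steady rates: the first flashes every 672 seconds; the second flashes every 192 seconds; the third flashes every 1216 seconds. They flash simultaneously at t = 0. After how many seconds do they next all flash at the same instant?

We need the least common multiple of the intervals.
672 = 2^5 × 3 × 7
192 = 2^6 × 3
1216 = 2^6 × 19
LCM(672, 192, 1216) = 2^6 × 3 × 7 × 19 = 25536.

25536 seconds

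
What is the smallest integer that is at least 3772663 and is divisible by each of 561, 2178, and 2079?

3887730

The integer must be a common multiple of 561, 2178, and 2079, so a multiple of their LCM.
561 = 3 × 11 × 17
2178 = 2 × 3^2 × 11^2
2079 = 3^3 × 7 × 11
LCM(561, 2178, 2079) = 2 × 3^3 × 7 × 11^2 × 17 = 777546.
Smallest multiple of 777546 that is ≥ 3772663: ⌈3772663/777546⌉ × 777546 = 5 × 777546 = 3887730.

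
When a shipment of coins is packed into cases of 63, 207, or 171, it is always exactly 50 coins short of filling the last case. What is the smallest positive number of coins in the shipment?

Being 50 short of a full case of size k means N ≡ −50 (mod k), i.e. N + 50 is a multiple of each size.
63 = 3^2 × 7
207 = 3^2 × 23
171 = 3^2 × 19
LCM(63, 207, 171) = 3^2 × 7 × 19 × 23 = 27531.
Smallest positive N is 27531 − 50 = 27481.

27481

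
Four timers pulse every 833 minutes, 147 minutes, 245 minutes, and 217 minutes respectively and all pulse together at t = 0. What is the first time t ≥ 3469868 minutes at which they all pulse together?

3486105 minutes

Joint pulses occur at multiples of LCM(833, 147, 245, 217).
833 = 7^2 × 17
147 = 3 × 7^2
245 = 5 × 7^2
217 = 7 × 31
LCM(833, 147, 245, 217) = 3 × 5 × 7^2 × 17 × 31 = 387345.
Smallest multiple of 387345 that is ≥ 3469868: ⌈3469868/387345⌉ × 387345 = 9 × 387345 = 3486105.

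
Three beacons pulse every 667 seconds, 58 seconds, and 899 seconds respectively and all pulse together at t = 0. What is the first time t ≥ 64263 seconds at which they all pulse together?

82708 seconds

Joint pulses occur at multiples of LCM(667, 58, 899).
667 = 23 × 29
58 = 2 × 29
899 = 29 × 31
LCM(667, 58, 899) = 2 × 23 × 29 × 31 = 41354.
Smallest multiple of 41354 that is ≥ 64263: ⌈64263/41354⌉ × 41354 = 2 × 41354 = 82708.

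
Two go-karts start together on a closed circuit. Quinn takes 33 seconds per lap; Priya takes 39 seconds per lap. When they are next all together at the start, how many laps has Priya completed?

The first common completion time is the LCM of the periods.
33 = 3 × 11
39 = 3 × 13
LCM(33, 39) = 3 × 11 × 13 = 429.
Laps for period 39: 429 / 39 = 11.

11 laps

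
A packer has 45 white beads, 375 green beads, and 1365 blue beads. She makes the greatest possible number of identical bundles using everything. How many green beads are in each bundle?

25

Number of bundles = gcd(45, 375, 1365).
45 = 3^2 × 5
375 = 3 × 5^3
1365 = 3 × 5 × 7 × 13
gcd(45, 375, 1365) = 3 × 5 = 15.
green beads per bundle = 375 / 15 = 25.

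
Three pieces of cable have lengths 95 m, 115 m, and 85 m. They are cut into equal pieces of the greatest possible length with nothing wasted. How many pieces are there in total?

59

Piece length = gcd(95, 115, 85).
95 = 5 × 19
115 = 5 × 23
85 = 5 × 17
gcd(95, 115, 85) = 5.
Total pieces = 95/5 + 115/5 + 85/5 = 19 + 23 + 17 = 59.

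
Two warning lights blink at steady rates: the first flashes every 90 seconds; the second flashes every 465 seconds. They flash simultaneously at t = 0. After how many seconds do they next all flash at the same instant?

We need the least common multiple of the intervals.
90 = 2 × 3^2 × 5
465 = 3 × 5 × 31
LCM(90, 465) = 2 × 3^2 × 5 × 31 = 2790.

2790 seconds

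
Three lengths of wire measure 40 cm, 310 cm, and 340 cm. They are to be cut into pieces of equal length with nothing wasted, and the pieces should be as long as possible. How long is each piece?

10 cm

The greatest length dividing all of 40, 310, and 340 is their gcd.
40 = 2^3 × 5
310 = 2 × 5 × 31
340 = 2^2 × 5 × 17
gcd(40, 310, 340) = 2 × 5 = 10.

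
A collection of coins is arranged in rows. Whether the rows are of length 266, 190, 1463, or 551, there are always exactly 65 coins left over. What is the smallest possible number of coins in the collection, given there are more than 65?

424335

N − 65 must be a common multiple of 266, 190, 1463, and 551.
266 = 2 × 7 × 19
190 = 2 × 5 × 19
1463 = 7 × 11 × 19
551 = 19 × 29
LCM(266, 190, 1463, 551) = 2 × 5 × 7 × 11 × 19 × 29 = 424270.
Smallest N > 65 is LCM + 65 = 424270 + 65 = 424335.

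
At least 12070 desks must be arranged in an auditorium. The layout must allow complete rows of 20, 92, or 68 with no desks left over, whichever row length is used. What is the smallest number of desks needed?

The number of desks must be a common multiple of 20, 92, and 68, so a multiple of their LCM.
20 = 2^2 × 5
92 = 2^2 × 23
68 = 2^2 × 17
LCM(20, 92, 68) = 2^2 × 5 × 17 × 23 = 7820.
Smallest multiple of 7820 that is ≥ 12070: ⌈12070/7820⌉ × 7820 = 2 × 7820 = 15640.

15640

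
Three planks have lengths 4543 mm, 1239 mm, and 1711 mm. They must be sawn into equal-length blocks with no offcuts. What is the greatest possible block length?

The block length must divide every plank, so the greatest is gcd(4543, 1239, 1711).
4543 = 7 × 11 × 59
1239 = 3 × 7 × 59
1711 = 29 × 59
gcd(4543, 1239, 1711) = 59.

59 mm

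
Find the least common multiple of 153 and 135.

153 = 3^2 × 17
135 = 3^3 × 5
LCM(153, 135) = 3^3 × 5 × 17 = 2295.

2295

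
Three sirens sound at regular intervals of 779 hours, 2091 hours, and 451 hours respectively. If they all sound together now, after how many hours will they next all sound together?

The first simultaneous occurrence is after LCM of the individual periods.
779 = 19 × 41
2091 = 3 × 17 × 41
451 = 11 × 41
LCM(779, 2091, 451) = 3 × 11 × 17 × 19 × 41 = 437019.

437019 hours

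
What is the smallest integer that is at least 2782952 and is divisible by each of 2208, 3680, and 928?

The integer must be a common multiple of 2208, 3680, and 928, so a multiple of their LCM.
2208 = 2^5 × 3 × 23
3680 = 2^5 × 5 × 23
928 = 2^5 × 29
LCM(2208, 3680, 928) = 2^5 × 3 × 5 × 23 × 29 = 320160.
Smallest multiple of 320160 that is ≥ 2782952: ⌈2782952/320160⌉ × 320160 = 9 × 320160 = 2881440.

2881440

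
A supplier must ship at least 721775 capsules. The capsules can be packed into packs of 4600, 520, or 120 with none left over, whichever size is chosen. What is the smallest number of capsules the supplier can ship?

The number of capsules must be a common multiple of 4600, 520, and 120, so a multiple of their LCM.
4600 = 2^3 × 5^2 × 23
520 = 2^3 × 5 × 13
120 = 2^3 × 3 × 5
LCM(4600, 520, 120) = 2^3 × 3 × 5^2 × 13 × 23 = 179400.
Smallest multiple of 179400 that is ≥ 721775: ⌈721775/179400⌉ × 179400 = 5 × 179400 = 897000.

897000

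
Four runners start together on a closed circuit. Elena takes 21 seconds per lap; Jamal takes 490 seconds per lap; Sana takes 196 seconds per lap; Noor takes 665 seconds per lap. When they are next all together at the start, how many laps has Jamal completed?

The first common completion time is the LCM of the periods.
21 = 3 × 7
490 = 2 × 5 × 7^2
196 = 2^2 × 7^2
665 = 5 × 7 × 19
LCM(21, 490, 196, 665) = 2^2 × 3 × 5 × 7^2 × 19 = 55860.
Laps for period 490: 55860 / 490 = 114.

114 laps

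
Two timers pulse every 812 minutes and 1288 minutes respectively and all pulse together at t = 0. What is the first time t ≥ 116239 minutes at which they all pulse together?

Joint pulses occur at multiples of LCM(812, 1288).
812 = 2^2 × 7 × 29
1288 = 2^3 × 7 × 23
LCM(812, 1288) = 2^3 × 7 × 23 × 29 = 37352.
Smallest multiple of 37352 that is ≥ 116239: ⌈116239/37352⌉ × 37352 = 4 × 37352 = 149408.

149408 minutes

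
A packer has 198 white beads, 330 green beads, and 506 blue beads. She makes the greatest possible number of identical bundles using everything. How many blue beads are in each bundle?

Number of bundles = gcd(198, 330, 506).
198 = 2 × 3^2 × 11
330 = 2 × 3 × 5 × 11
506 = 2 × 11 × 23
gcd(198, 330, 506) = 2 × 11 = 22.
blue beads per bundle = 506 / 22 = 23.

23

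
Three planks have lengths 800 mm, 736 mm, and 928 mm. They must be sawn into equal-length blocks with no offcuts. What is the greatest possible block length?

32 mm

This is the greatest common divisor of 800, 736, and 928.
800 = 2^5 × 5^2
736 = 2^5 × 23
928 = 2^5 × 29
gcd(800, 736, 928) = 2^5 = 32.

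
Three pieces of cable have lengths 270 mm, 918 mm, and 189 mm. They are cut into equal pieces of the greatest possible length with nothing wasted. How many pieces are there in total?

51

Piece length = gcd(270, 918, 189).
270 = 2 × 3^3 × 5
918 = 2 × 3^3 × 17
189 = 3^3 × 7
gcd(270, 918, 189) = 3^3 = 27.
Total pieces = 270/27 + 918/27 + 189/27 = 10 + 34 + 7 = 51.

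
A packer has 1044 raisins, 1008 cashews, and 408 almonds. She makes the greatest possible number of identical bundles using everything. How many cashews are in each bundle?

84

Number of bundles = gcd(1044, 1008, 408).
1044 = 2^2 × 3^2 × 29
1008 = 2^4 × 3^2 × 7
408 = 2^3 × 3 × 17
gcd(1044, 1008, 408) = 2^2 × 3 = 12.
cashews per bundle = 1008 / 12 = 84.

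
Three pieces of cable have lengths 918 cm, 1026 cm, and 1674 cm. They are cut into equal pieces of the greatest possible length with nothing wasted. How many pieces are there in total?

67

Piece length = gcd(918, 1026, 1674).
918 = 2 × 3^3 × 17
1026 = 2 × 3^3 × 19
1674 = 2 × 3^3 × 31
gcd(918, 1026, 1674) = 2 × 3^3 = 54.
Total pieces = 918/54 + 1026/54 + 1674/54 = 17 + 19 + 31 = 67.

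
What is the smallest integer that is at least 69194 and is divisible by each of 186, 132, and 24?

The integer must be a common multiple of 186, 132, and 24, so a multiple of their LCM.
186 = 2 × 3 × 31
132 = 2^2 × 3 × 11
24 = 2^3 × 3
LCM(186, 132, 24) = 2^3 × 3 × 11 × 31 = 8184.
Smallest multiple of 8184 that is ≥ 69194: ⌈69194/8184⌉ × 8184 = 9 × 8184 = 73656.

73656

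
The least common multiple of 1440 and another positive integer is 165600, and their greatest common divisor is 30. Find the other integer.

3450

gcd × lcm = product of the two integers, so the other integer is (30 × 165600) / 1440 = 3450.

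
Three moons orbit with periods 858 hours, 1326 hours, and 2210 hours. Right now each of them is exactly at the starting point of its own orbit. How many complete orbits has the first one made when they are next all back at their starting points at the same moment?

85 orbits

The first common completion time is the LCM of the periods.
858 = 2 × 3 × 11 × 13
1326 = 2 × 3 × 13 × 17
2210 = 2 × 5 × 13 × 17
LCM(858, 1326, 2210) = 2 × 3 × 5 × 11 × 13 × 17 = 72930.
Orbits for period 858: 72930 / 858 = 85.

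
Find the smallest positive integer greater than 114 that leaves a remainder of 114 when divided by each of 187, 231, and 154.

7968

N − 114 must be a common multiple of 187, 231, and 154.
187 = 11 × 17
231 = 3 × 7 × 11
154 = 2 × 7 × 11
LCM(187, 231, 154) = 2 × 3 × 7 × 11 × 17 = 7854.
Smallest N > 114 is LCM + 114 = 7854 + 114 = 7968.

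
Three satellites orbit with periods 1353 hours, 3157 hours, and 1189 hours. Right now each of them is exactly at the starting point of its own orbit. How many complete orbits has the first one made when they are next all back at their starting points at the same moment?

203 orbits

They are all back at their starting positions together after one LCM of the periods.
1353 = 3 × 11 × 41
3157 = 7 × 11 × 41
1189 = 29 × 41
LCM(1353, 3157, 1189) = 3 × 7 × 11 × 29 × 41 = 274659.
Orbits for period 1353: 274659 / 1353 = 203.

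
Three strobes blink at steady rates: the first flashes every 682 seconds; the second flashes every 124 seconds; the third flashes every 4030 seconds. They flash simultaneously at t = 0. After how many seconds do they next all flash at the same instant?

The first simultaneous occurrence is after LCM of the individual periods.
682 = 2 × 11 × 31
124 = 2^2 × 31
4030 = 2 × 5 × 13 × 31
LCM(682, 124, 4030) = 2^2 × 5 × 11 × 13 × 31 = 88660.

88660 seconds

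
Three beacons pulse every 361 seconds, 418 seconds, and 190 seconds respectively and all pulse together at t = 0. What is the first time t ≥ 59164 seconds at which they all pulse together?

79420 seconds

Joint pulses occur at multiples of LCM(361, 418, 190).
361 = 19^2
418 = 2 × 11 × 19
190 = 2 × 5 × 19
LCM(361, 418, 190) = 2 × 5 × 11 × 19^2 = 39710.
Smallest multiple of 39710 that is ≥ 59164: ⌈59164/39710⌉ × 39710 = 2 × 39710 = 79420.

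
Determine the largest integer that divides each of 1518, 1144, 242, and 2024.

1518 = 2 × 3 × 11 × 23
1144 = 2^3 × 11 × 13
242 = 2 × 11^2
2024 = 2^3 × 11 × 23
gcd(1518, 1144, 242, 2024) = 2 × 11 = 22.

22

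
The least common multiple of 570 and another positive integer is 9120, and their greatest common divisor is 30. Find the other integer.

gcd × lcm = product of the two integers, so the other integer is (30 × 9120) / 570 = 480.

480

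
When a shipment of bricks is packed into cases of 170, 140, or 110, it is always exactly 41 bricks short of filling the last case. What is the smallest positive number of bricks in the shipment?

Being 41 short of a full case of size k means N ≡ −41 (mod k), i.e. N + 41 is a multiple of each size.
170 = 2 × 5 × 17
140 = 2^2 × 5 × 7
110 = 2 × 5 × 11
LCM(170, 140, 110) = 2^2 × 5 × 7 × 11 × 17 = 26180.
Smallest positive N is 26180 − 41 = 26139.

26139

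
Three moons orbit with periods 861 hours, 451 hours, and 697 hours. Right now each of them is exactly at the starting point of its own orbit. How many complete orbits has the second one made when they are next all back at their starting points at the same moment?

They are all back at their starting positions together after one LCM of the periods.
861 = 3 × 7 × 41
451 = 11 × 41
697 = 17 × 41
LCM(861, 451, 697) = 3 × 7 × 11 × 17 × 41 = 161007.
Orbits for period 451: 161007 / 451 = 357.

357 orbits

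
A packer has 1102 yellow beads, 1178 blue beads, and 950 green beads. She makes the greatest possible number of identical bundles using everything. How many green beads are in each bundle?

25

Number of bundles = gcd(1102, 1178, 950).
1102 = 2 × 19 × 29
1178 = 2 × 19 × 31
950 = 2 × 5^2 × 19
gcd(1102, 1178, 950) = 2 × 19 = 38.
green beads per bundle = 950 / 38 = 25.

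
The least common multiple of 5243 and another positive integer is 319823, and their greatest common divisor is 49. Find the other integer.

gcd × lcm = product of the two integers, so the other integer is (49 × 319823) / 5243 = 2989.

2989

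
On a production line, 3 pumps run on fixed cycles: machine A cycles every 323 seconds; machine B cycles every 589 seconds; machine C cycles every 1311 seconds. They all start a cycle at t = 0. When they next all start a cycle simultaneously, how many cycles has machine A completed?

All finish a whole number of cycles simultaneously at t = LCM of the periods.
323 = 17 × 19
589 = 19 × 31
1311 = 3 × 19 × 23
LCM(323, 589, 1311) = 3 × 17 × 19 × 23 × 31 = 690897.
Cycles for period 323: 690897 / 323 = 2139.

2139 cycles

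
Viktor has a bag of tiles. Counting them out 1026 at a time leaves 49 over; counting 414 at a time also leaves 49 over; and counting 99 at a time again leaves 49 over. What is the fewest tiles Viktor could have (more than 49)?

N − 49 must be a common multiple of 1026, 414, and 99.
1026 = 2 × 3^3 × 19
414 = 2 × 3^2 × 23
99 = 3^2 × 11
LCM(1026, 414, 99) = 2 × 3^3 × 11 × 19 × 23 = 259578.
Smallest N > 49 is LCM + 49 = 259578 + 49 = 259627.

259627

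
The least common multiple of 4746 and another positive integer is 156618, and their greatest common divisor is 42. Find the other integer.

gcd × lcm = product of the two integers, so the other integer is (42 × 156618) / 4746 = 1386.

1386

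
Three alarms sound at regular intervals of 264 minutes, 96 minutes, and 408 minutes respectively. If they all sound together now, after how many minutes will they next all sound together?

17952 minutes

They coincide at every common multiple of the periods; the first is the LCM.
264 = 2^3 × 3 × 11
96 = 2^5 × 3
408 = 2^3 × 3 × 17
LCM(264, 96, 408) = 2^5 × 3 × 11 × 17 = 17952.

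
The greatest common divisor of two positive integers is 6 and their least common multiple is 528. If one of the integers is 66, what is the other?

48

For two integers, gcd × lcm = product, so the other is (6 × 528) / 66 = 3168 / 66 = 48.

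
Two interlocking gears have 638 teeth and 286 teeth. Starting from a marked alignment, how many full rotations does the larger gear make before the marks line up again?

13 rotations

All finish a whole number of cycles simultaneously at t = LCM of the periods.
638 = 2 × 11 × 29
286 = 2 × 11 × 13
LCM(638, 286) = 2 × 11 × 13 × 29 = 8294.
Rotations for period 638: 8294 / 638 = 13.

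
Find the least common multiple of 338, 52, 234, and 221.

103428

338 = 2 × 13^2
52 = 2^2 × 13
234 = 2 × 3^2 × 13
221 = 13 × 17
LCM(338, 52, 234, 221) = 2^2 × 3^2 × 13^2 × 17 = 103428.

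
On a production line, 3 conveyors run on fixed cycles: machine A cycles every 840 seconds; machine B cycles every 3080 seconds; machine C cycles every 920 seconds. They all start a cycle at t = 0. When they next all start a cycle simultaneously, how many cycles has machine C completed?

All finish a whole number of cycles simultaneously at t = LCM of the periods.
840 = 2^3 × 3 × 5 × 7
3080 = 2^3 × 5 × 7 × 11
920 = 2^3 × 5 × 23
LCM(840, 3080, 920) = 2^3 × 3 × 5 × 7 × 11 × 23 = 212520.
Cycles for period 920: 212520 / 920 = 231.

231 cycles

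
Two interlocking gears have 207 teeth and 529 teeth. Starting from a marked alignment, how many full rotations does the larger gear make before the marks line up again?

All finish a whole number of cycles simultaneously at t = LCM of the periods.
207 = 3^2 × 23
529 = 23^2
LCM(207, 529) = 3^2 × 23^2 = 4761.
Rotations for period 529: 4761 / 529 = 9.

9 rotations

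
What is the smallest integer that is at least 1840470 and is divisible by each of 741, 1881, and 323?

The integer must be a common multiple of 741, 1881, and 323, so a multiple of their LCM.
741 = 3 × 13 × 19
1881 = 3^2 × 11 × 19
323 = 17 × 19
LCM(741, 1881, 323) = 3^2 × 11 × 13 × 17 × 19 = 415701.
Smallest multiple of 415701 that is ≥ 1840470: ⌈1840470/415701⌉ × 415701 = 5 × 415701 = 2078505.

2078505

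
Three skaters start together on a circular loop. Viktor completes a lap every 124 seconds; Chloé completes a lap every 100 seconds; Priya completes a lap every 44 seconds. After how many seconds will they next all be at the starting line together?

We need the least common multiple of the intervals.
124 = 2^2 × 31
100 = 2^2 × 5^2
44 = 2^2 × 11
LCM(124, 100, 44) = 2^2 × 5^2 × 11 × 31 = 34100.

34100 seconds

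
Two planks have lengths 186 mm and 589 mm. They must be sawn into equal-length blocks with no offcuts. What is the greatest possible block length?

31 mm

The block length must divide every plank, so the greatest is gcd(186, 589).
186 = 2 × 3 × 31
589 = 19 × 31
gcd(186, 589) = 31.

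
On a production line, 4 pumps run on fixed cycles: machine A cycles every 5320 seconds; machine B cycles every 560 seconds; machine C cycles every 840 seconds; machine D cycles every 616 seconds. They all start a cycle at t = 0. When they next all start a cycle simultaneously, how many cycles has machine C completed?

418 cycles

All finish a whole number of cycles simultaneously at t = LCM of the periods.
5320 = 2^3 × 5 × 7 × 19
560 = 2^4 × 5 × 7
840 = 2^3 × 3 × 5 × 7
616 = 2^3 × 7 × 11
LCM(5320, 560, 840, 616) = 2^4 × 3 × 5 × 7 × 11 × 19 = 351120.
Cycles for period 840: 351120 / 840 = 418.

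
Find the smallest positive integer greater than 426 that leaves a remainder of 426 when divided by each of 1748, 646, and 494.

N − 426 must be a common multiple of 1748, 646, and 494.
1748 = 2^2 × 19 × 23
646 = 2 × 17 × 19
494 = 2 × 13 × 19
LCM(1748, 646, 494) = 2^2 × 13 × 17 × 19 × 23 = 386308.
Smallest N > 426 is LCM + 426 = 386308 + 426 = 386734.

386734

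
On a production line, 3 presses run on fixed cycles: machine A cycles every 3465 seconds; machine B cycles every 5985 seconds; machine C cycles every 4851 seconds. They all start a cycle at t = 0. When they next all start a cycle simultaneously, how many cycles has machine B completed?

77 cycles

They are all back at their starting positions together after one LCM of the periods.
3465 = 3^2 × 5 × 7 × 11
5985 = 3^2 × 5 × 7 × 19
4851 = 3^2 × 7^2 × 11
LCM(3465, 5985, 4851) = 3^2 × 5 × 7^2 × 11 × 19 = 460845.
Cycles for period 5985: 460845 / 5985 = 77.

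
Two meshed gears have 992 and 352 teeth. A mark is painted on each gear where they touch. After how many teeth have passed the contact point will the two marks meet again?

10912 teeth

The first simultaneous occurrence is after LCM of the individual periods.
992 = 2^5 × 31
352 = 2^5 × 11
LCM(992, 352) = 2^5 × 11 × 31 = 10912.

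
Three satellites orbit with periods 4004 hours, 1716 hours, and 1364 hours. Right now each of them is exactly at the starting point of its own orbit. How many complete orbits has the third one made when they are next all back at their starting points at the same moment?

The first common completion time is the LCM of the periods.
4004 = 2^2 × 7 × 11 × 13
1716 = 2^2 × 3 × 11 × 13
1364 = 2^2 × 11 × 31
LCM(4004, 1716, 1364) = 2^2 × 3 × 7 × 11 × 13 × 31 = 372372.
Orbits for period 1364: 372372 / 1364 = 273.

273 orbits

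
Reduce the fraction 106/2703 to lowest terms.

2/51

106 = 2 × 53
2703 = 3 × 17 × 53
gcd(106, 2703) = 53.
Divide numerator and denominator by 53: 106/2703 = 2/51.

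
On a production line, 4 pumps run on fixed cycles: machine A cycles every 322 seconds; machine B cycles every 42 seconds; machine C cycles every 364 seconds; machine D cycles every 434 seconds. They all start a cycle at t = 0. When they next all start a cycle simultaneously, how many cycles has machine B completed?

They are all back at their starting positions together after one LCM of the periods.
322 = 2 × 7 × 23
42 = 2 × 3 × 7
364 = 2^2 × 7 × 13
434 = 2 × 7 × 31
LCM(322, 42, 364, 434) = 2^2 × 3 × 7 × 13 × 23 × 31 = 778596.
Cycles for period 42: 778596 / 42 = 18538.

18538 cycles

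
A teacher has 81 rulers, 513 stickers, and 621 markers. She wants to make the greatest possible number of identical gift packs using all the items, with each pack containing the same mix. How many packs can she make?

27 packs

The pack count must divide each quantity, so the greatest is gcd(81, 513, 621).
81 = 3^4
513 = 3^3 × 19
621 = 3^3 × 23
gcd(81, 513, 621) = 3^3 = 27.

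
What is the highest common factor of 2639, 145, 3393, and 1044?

2639 = 7 × 13 × 29
145 = 5 × 29
3393 = 3^2 × 13 × 29
1044 = 2^2 × 3^2 × 29
gcd(2639, 145, 3393, 1044) = 29.

29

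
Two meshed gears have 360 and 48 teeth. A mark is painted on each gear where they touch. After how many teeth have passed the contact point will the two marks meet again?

We need the least common multiple of the intervals.
360 = 2^3 × 3^2 × 5
48 = 2^4 × 3
LCM(360, 48) = 2^4 × 3^2 × 5 = 720.

720 teeth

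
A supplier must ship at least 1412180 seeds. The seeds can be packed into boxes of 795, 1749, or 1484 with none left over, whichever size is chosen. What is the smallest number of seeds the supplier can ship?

The number of seeds must be a common multiple of 795, 1749, and 1484, so a multiple of their LCM.
795 = 3 × 5 × 53
1749 = 3 × 11 × 53
1484 = 2^2 × 7 × 53
LCM(795, 1749, 1484) = 2^2 × 3 × 5 × 7 × 11 × 53 = 244860.
Smallest multiple of 244860 that is ≥ 1412180: ⌈1412180/244860⌉ × 244860 = 6 × 244860 = 1469160.

1469160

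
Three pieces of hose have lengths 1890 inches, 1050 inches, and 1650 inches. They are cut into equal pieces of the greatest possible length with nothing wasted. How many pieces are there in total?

Piece length = gcd(1890, 1050, 1650).
1890 = 2 × 3^3 × 5 × 7
1050 = 2 × 3 × 5^2 × 7
1650 = 2 × 3 × 5^2 × 11
gcd(1890, 1050, 1650) = 2 × 3 × 5 = 30.
Total pieces = 1890/30 + 1050/30 + 1650/30 = 63 + 35 + 55 = 153.

153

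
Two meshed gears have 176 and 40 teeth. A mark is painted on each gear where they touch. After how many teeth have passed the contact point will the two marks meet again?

We need the least common multiple of the intervals.
176 = 2^4 × 11
40 = 2^3 × 5
LCM(176, 40) = 2^4 × 5 × 11 = 880.

880 teeth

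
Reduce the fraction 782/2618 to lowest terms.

23/77

782 = 2 × 17 × 23
2618 = 2 × 7 × 11 × 17
gcd(782, 2618) = 2 × 17 = 34.
Divide numerator and denominator by 34: 782/2618 = 23/77.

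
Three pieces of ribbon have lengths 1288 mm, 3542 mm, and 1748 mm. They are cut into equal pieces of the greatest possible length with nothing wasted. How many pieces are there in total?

143

Piece length = gcd(1288, 3542, 1748).
1288 = 2^3 × 7 × 23
3542 = 2 × 7 × 11 × 23
1748 = 2^2 × 19 × 23
gcd(1288, 3542, 1748) = 2 × 23 = 46.
Total pieces = 1288/46 + 3542/46 + 1748/46 = 28 + 77 + 38 = 143.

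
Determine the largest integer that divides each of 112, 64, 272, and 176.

112 = 2^4 × 7
64 = 2^6
272 = 2^4 × 17
176 = 2^4 × 11
gcd(112, 64, 272, 176) = 2^4 = 16.

16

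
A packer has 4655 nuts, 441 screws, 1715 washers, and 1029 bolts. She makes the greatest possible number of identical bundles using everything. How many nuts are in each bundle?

95

Number of bundles = gcd(4655, 441, 1715, 1029).
4655 = 5 × 7^2 × 19
441 = 3^2 × 7^2
1715 = 5 × 7^3
1029 = 3 × 7^3
gcd(4655, 441, 1715, 1029) = 7^2 = 49.
nuts per bundle = 4655 / 49 = 95.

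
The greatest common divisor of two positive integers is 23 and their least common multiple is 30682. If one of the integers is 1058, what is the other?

For two integers, gcd × lcm = product, so the other is (23 × 30682) / 1058 = 705686 / 1058 = 667.

667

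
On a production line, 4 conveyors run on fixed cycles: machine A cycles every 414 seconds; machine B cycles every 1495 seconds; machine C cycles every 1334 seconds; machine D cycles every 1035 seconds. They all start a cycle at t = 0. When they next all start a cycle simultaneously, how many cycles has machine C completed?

All finish a whole number of cycles simultaneously at t = LCM of the periods.
414 = 2 × 3^2 × 23
1495 = 5 × 13 × 23
1334 = 2 × 23 × 29
1035 = 3^2 × 5 × 23
LCM(414, 1495, 1334, 1035) = 2 × 3^2 × 5 × 13 × 23 × 29 = 780390.
Cycles for period 1334: 780390 / 1334 = 585.

585 cycles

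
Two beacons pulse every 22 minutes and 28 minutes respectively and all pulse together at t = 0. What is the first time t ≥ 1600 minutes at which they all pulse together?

Joint pulses occur at multiples of LCM(22, 28).
22 = 2 × 11
28 = 2^2 × 7
LCM(22, 28) = 2^2 × 7 × 11 = 308.
Smallest multiple of 308 that is ≥ 1600: ⌈1600/308⌉ × 308 = 6 × 308 = 1848.

1848 minutes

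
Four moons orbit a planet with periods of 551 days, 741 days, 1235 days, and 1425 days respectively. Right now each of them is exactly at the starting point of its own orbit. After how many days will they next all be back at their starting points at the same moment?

537225 days

They coincide at every common multiple of the periods; the first is the LCM.
551 = 19 × 29
741 = 3 × 13 × 19
1235 = 5 × 13 × 19
1425 = 3 × 5^2 × 19
LCM(551, 741, 1235, 1425) = 3 × 5^2 × 13 × 19 × 29 = 537225.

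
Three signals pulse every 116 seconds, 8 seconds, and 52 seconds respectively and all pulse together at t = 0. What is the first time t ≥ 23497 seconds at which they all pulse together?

Joint pulses occur at multiples of LCM(116, 8, 52).
116 = 2^2 × 29
8 = 2^3
52 = 2^2 × 13
LCM(116, 8, 52) = 2^3 × 13 × 29 = 3016.
Smallest multiple of 3016 that is ≥ 23497: ⌈23497/3016⌉ × 3016 = 8 × 3016 = 24128.

24128 seconds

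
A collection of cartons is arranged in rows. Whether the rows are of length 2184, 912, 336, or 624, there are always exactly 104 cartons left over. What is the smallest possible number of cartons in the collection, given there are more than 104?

83096

N − 104 must be a common multiple of 2184, 912, 336, and 624.
2184 = 2^3 × 3 × 7 × 13
912 = 2^4 × 3 × 19
336 = 2^4 × 3 × 7
624 = 2^4 × 3 × 13
LCM(2184, 912, 336, 624) = 2^4 × 3 × 7 × 13 × 19 = 82992.
Smallest N > 104 is LCM + 104 = 82992 + 104 = 83096.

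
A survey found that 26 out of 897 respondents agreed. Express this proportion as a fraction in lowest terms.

2/69

26 = 2 × 13
897 = 3 × 13 × 23
gcd(26, 897) = 13.
Divide numerator and denominator by 13: 26/897 = 2/69.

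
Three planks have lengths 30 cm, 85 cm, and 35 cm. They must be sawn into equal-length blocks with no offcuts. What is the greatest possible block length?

5 cm

This is the greatest common divisor of 30, 85, and 35.
30 = 2 × 3 × 5
85 = 5 × 17
35 = 5 × 7
gcd(30, 85, 35) = 5.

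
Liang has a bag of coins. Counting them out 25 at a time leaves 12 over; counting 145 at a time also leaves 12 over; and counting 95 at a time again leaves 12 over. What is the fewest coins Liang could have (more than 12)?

13787

N − 12 must be a common multiple of 25, 145, and 95.
25 = 5^2
145 = 5 × 29
95 = 5 × 19
LCM(25, 145, 95) = 5^2 × 19 × 29 = 13775.
Smallest N > 12 is LCM + 12 = 13775 + 12 = 13787.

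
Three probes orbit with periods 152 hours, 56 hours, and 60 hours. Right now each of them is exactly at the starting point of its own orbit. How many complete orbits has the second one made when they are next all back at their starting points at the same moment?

All finish a whole number of cycles simultaneously at t = LCM of the periods.
152 = 2^3 × 19
56 = 2^3 × 7
60 = 2^2 × 3 × 5
LCM(152, 56, 60) = 2^3 × 3 × 5 × 7 × 19 = 15960.
Orbits for period 56: 15960 / 56 = 285.

285 orbits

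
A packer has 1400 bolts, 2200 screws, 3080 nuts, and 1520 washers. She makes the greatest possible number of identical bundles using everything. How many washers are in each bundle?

38

Number of bundles = gcd(1400, 2200, 3080, 1520).
1400 = 2^3 × 5^2 × 7
2200 = 2^3 × 5^2 × 11
3080 = 2^3 × 5 × 7 × 11
1520 = 2^4 × 5 × 19
gcd(1400, 2200, 3080, 1520) = 2^3 × 5 = 40.
washers per bundle = 1520 / 40 = 38.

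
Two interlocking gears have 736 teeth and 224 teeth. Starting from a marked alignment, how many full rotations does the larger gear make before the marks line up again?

They are all back at their starting positions together after one LCM of the periods.
736 = 2^5 × 23
224 = 2^5 × 7
LCM(736, 224) = 2^5 × 7 × 23 = 5152.
Rotations for period 736: 5152 / 736 = 7.

7 rotations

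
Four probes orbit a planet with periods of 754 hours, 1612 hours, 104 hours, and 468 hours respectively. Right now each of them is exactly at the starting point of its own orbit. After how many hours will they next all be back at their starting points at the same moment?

841464 hours

They coincide at every common multiple of the periods; the first is the LCM.
754 = 2 × 13 × 29
1612 = 2^2 × 13 × 31
104 = 2^3 × 13
468 = 2^2 × 3^2 × 13
LCM(754, 1612, 104, 468) = 2^3 × 3^2 × 13 × 29 × 31 = 841464.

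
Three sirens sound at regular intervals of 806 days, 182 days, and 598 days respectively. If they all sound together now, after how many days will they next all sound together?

The first simultaneous occurrence is after LCM of the individual periods.
806 = 2 × 13 × 31
182 = 2 × 7 × 13
598 = 2 × 13 × 23
LCM(806, 182, 598) = 2 × 7 × 13 × 23 × 31 = 129766.

129766 days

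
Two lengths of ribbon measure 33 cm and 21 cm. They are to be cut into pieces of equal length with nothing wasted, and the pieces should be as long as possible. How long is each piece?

3 cm

Each piece length must divide every original length, so the longest possible is gcd(33, 21).
33 = 3 × 11
21 = 3 × 7
gcd(33, 21) = 3.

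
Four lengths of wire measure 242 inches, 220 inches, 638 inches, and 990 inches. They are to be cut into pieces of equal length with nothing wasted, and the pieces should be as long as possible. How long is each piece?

22 inches

The greatest length dividing all of 242, 220, 638, and 990 is their gcd.
242 = 2 × 11^2
220 = 2^2 × 5 × 11
638 = 2 × 11 × 29
990 = 2 × 3^2 × 5 × 11
gcd(242, 220, 638, 990) = 2 × 11 = 22.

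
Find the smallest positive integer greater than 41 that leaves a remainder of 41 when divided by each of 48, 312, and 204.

10649

N − 41 must be a common multiple of 48, 312, and 204.
48 = 2^4 × 3
312 = 2^3 × 3 × 13
204 = 2^2 × 3 × 17
LCM(48, 312, 204) = 2^4 × 3 × 13 × 17 = 10608.
Smallest N > 41 is LCM + 41 = 10608 + 41 = 10649.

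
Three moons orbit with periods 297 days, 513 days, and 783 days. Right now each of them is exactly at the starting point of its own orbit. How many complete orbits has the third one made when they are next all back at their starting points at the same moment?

They are all back at their starting positions together after one LCM of the periods.
297 = 3^3 × 11
513 = 3^3 × 19
783 = 3^3 × 29
LCM(297, 513, 783) = 3^3 × 11 × 19 × 29 = 163647.
Orbits for period 783: 163647 / 783 = 209.

209 orbits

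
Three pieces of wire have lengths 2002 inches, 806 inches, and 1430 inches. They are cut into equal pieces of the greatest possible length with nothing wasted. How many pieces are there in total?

Piece length = gcd(2002, 806, 1430).
2002 = 2 × 7 × 11 × 13
806 = 2 × 13 × 31
1430 = 2 × 5 × 11 × 13
gcd(2002, 806, 1430) = 2 × 13 = 26.
Total pieces = 2002/26 + 806/26 + 1430/26 = 77 + 31 + 55 = 163.

163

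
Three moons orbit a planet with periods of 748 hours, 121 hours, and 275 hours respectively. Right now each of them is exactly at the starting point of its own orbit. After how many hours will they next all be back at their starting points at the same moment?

The first simultaneous occurrence is after LCM of the individual periods.
748 = 2^2 × 11 × 17
121 = 11^2
275 = 5^2 × 11
LCM(748, 121, 275) = 2^2 × 5^2 × 11^2 × 17 = 205700.

205700 hours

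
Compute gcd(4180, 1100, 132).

44

4180 = 2^2 × 5 × 11 × 19
1100 = 2^2 × 5^2 × 11
132 = 2^2 × 3 × 11
gcd(4180, 1100, 132) = 2^2 × 11 = 44.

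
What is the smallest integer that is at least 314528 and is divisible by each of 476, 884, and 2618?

The integer must be a common multiple of 476, 884, and 2618, so a multiple of their LCM.
476 = 2^2 × 7 × 17
884 = 2^2 × 13 × 17
2618 = 2 × 7 × 11 × 17
LCM(476, 884, 2618) = 2^2 × 7 × 11 × 13 × 17 = 68068.
Smallest multiple of 68068 that is ≥ 314528: ⌈314528/68068⌉ × 68068 = 5 × 68068 = 340340.

340340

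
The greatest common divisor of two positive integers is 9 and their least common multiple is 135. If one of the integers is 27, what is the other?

For two integers, gcd × lcm = product, so the other is (9 × 135) / 27 = 1215 / 27 = 45.

45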